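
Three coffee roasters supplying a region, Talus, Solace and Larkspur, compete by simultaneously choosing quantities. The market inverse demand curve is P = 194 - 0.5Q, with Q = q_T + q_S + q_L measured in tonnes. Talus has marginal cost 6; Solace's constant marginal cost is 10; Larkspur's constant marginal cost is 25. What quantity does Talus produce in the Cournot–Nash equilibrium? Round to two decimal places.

Talus's profit: π_T = (194 - 0.5Q)q_T - (6q_T). Setting ∂π_T/∂q_T = 0: 188 - q_T - (1/2)(q_S + q_L) = 0.
Solace's profit: π_S = (194 - 0.5Q)q_S - (10q_S). Setting ∂π_S/∂q_S = 0: 184 - q_S - (1/2)(q_T + q_L) = 0.
Larkspur's profit: π_L = (194 - 0.5Q)q_L - (25q_L). Setting ∂π_L/∂q_L = 0: 169 - q_L - (1/2)(q_T + q_S) = 0.
Adding the 3 conditions: 541 − Q − Q = 0, i.e. Q = 541/2.
Back-substituting: q_T = (188 − 541/4)/(1/2) = 211/2, q_S = (184 − 541/4)/(1/2) = 195/2, q_L = (169 − 541/4)/(1/2) = 135/2.

105.50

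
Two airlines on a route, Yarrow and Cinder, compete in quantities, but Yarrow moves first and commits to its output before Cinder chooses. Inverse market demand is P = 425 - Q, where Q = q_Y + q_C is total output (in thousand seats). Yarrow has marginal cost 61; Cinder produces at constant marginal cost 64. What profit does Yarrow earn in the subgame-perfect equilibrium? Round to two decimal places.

16836.13

The follower Cinder best-responds to any q_Y: π_C = (425 - Q)q_C - 64q_C.
Follower FOC: 361 - q_Y - 2q_C = 0, so q_C(q_Y) = (361 - q_Y)/2.
Yarrow substitutes q_C(q_Y) into its own profit: π_Y = q_Y(425 - q_Y - (361 - q_Y)/2) - 61q_Y = (489/2 - (1/2)q_Y)q_Y - 61q_Y.
Leader FOC: 367/2 - q_Y = 0, so q_Y = 367/2.
Then q_C = (361 - 367/2)/2 = 355/4.
Price P = 425 - 1089/4 = 611/4.
Yarrow's profit: (611/4 - 61)·(367/2) = 16836.1250.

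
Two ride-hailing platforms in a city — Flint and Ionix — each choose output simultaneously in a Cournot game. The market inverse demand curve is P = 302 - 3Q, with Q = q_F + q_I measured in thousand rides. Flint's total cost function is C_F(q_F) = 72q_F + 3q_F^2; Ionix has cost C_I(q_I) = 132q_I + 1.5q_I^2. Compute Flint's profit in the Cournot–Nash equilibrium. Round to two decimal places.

Flint's profit: π_F = (302 - 3Q)q_F - (72q_F + 3q_F²). Setting ∂π_F/∂q_F = 0: 230 - 12q_F - 3(q_I) = 0.
Ionix's first-order condition: 170 - 9q_I - 3(q_F) = 0.
Rearranging gives the reaction functions q_F = (230 - 3q_I)/12 and q_I = (170 - 3q_F)/9.
Substituting one into the other gives q_F = 520/33 and q_I = 150/11.
Price P = 302 - 3·(970/33) = 213.8182.
Flint's profit: 213.8182·(520/33) - 72·(520/33) - 3(520/33)² = 1489.8072.

1489.81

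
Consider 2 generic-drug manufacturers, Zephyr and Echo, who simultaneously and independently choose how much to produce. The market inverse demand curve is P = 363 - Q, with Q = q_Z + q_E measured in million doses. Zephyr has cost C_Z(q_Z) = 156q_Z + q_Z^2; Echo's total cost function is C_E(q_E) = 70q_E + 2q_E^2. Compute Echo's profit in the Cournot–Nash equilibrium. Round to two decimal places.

Zephyr's profit: π_Z = (363 - Q)q_Z - (156q_Z + q_Z²). Setting ∂π_Z/∂q_Z = 0: 207 - 4q_Z - (q_E) = 0.
Echo's profit: π_E = (363 - Q)q_E - (70q_E + 2q_E²). Setting ∂π_E/∂q_E = 0: 293 - 6q_E - (q_Z) = 0.
Rearranging gives the reaction functions q_Z = (207 - q_E)/4 and q_E = (293 - q_Z)/6.
Substituting one into the other gives q_Z = 949/23 and q_E = 965/23.
Price P = 363 - 1914/23 = 279.7826.
Echo's profit: 279.7826·(965/23) - 70·(965/23) - 2(965/23)² = 5281.0491.

5281.05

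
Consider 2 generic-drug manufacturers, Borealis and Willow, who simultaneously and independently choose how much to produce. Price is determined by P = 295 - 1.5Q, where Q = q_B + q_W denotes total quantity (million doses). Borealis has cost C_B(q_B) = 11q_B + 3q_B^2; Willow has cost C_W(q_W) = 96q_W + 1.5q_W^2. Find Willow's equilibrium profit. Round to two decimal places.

2087.21

Borealis's profit: π_B = (295 - 1.5Q)q_B - (11q_B + 3q_B²). Setting ∂π_B/∂q_B = 0: 284 - 9q_B - (3/2)(q_W) = 0.
Willow's first-order condition: 199 - 6q_W - (3/2)(q_B) = 0.
Rearranging gives the reaction functions q_B = (284 - (3/2)q_W)/9 and q_W = (199 - (3/2)q_B)/6.
Solving the pair: q_B = 1874/69, q_W = 1820/69.
Price P = 295 - (3/2)·53.5362 = 214.6957.
Willow's profit: 214.6957·(1820/69) - 96·(1820/69) - (3/2)(1820/69)² = 2087.2086.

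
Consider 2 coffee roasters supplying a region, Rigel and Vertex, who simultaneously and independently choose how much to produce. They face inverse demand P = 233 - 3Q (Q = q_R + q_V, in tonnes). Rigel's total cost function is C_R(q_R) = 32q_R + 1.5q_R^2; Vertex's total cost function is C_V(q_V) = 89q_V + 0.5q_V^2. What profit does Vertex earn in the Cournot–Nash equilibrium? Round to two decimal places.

576.43

Rigel's profit: π_R = (233 - 3Q)q_R - (32q_R + (3/2)q_R²). Setting ∂π_R/∂q_R = 0: 201 - 9q_R - 3(q_V) = 0.
Vertex's profit: π_V = (233 - 3Q)q_V - (89q_V + (1/2)q_V²). Setting ∂π_V/∂q_V = 0: 144 - 7q_V - 3(q_R) = 0.
So q_R = (201 - 3q_V)/9 and q_V = (144 - 3q_R)/7.
Solving the pair: q_R = 325/18, q_V = 77/6.
Price P = 233 - 3·(278/9) = 421/3.
Vertex's profit: (421/3)·(77/6) - 89·(77/6) - (1/2)(77/6)² = 576.4306.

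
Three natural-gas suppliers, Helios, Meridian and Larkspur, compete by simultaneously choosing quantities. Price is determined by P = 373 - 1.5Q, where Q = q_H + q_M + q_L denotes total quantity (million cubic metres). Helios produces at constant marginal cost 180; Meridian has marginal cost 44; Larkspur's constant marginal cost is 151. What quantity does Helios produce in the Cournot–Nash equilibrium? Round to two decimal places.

4.67

Helios's profit: π_H = (373 - 1.5Q)q_H - (180q_H). Setting ∂π_H/∂q_H = 0: 193 - 3q_H - (3/2)(q_M + q_L) = 0.
Meridian's first-order condition: 329 - 3q_M - (3/2)(q_H + q_L) = 0.
Larkspur's profit: π_L = (373 - 1.5Q)q_L - (151q_L). Setting ∂π_L/∂q_L = 0: 222 - 3q_L - (3/2)(q_H + q_M) = 0.
Adding the 3 conditions: 744 − 3Q − 3Q = 0, i.e. Q = 124.
Back-substituting: q_H = (193 − 186)/(3/2) = 14/3, q_M = (329 − 186)/(3/2) = 286/3, q_L = (222 − 186)/(3/2) = 24.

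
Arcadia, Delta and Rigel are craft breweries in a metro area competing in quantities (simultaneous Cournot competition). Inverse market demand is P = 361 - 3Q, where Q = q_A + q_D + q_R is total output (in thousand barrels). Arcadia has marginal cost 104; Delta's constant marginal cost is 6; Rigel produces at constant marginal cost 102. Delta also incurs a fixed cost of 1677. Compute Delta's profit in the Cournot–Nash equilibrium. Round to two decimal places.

Arcadia's profit: π_A = (361 - 3Q)q_A - (104q_A). Setting ∂π_A/∂q_A = 0: 257 - 6q_A - 3(q_D + q_R) = 0.
Delta's profit: π_D = (361 - 3Q)q_D - (6q_D). Setting ∂π_D/∂q_D = 0: 355 - 6q_D - 3(q_A + q_R) = 0.
Rigel's first-order condition: 259 - 6q_R - 3(q_A + q_D) = 0.
Summing all 3 equations gives 871 − 12Q = 0, hence Q = 871/12.
Back-substituting: q_A = (257 − 871/4)/3 = 157/12, q_D = (355 − 871/4)/3 = 183/4, q_R = (259 − 871/4)/3 = 55/4.
Price P = 361 - 3·(871/12) = 573/4.
Delta's profit: (573/4 - 6)·(183/4) - 1677 = 4602.1875.

4602.19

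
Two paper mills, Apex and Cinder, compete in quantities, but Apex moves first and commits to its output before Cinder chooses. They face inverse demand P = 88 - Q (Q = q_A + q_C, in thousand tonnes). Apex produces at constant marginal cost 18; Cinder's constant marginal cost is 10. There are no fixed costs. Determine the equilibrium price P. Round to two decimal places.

The follower Cinder best-responds to any q_A: π_C = (88 - Q)q_C - 10q_C.
Follower FOC: 78 - q_A - 2q_C = 0, so q_C(q_A) = (78 - q_A)/2.
Apex substitutes q_C(q_A) into its own profit: π_A = q_A(88 - q_A - (78 - q_A)/2) - 18q_A = (49 - (1/2)q_A)q_A - 18q_A.
Maximising: ∂π_A/∂q_A = 31 - q_A = 0, giving q_A = 31.
Then q_C = (78 - 31)/2 = 47/2.
Total output Q = 109/2, so price P = 88 - 109/2 = 67/2.

33.50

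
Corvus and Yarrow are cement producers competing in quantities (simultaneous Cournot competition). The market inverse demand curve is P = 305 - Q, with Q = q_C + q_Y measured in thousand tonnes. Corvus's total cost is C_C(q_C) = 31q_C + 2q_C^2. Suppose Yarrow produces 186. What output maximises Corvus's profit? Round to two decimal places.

With the rival's output fixed at 186, Corvus's profit is π_C = (305 - 186 - q_C)q_C - (31q_C + 2q_C²) = (119 - q_C)q_C - (31q_C + 2q_C²).
∂π_C/∂q_C = 88 - 6q_C = 0, so q_C = 44/3.

14.67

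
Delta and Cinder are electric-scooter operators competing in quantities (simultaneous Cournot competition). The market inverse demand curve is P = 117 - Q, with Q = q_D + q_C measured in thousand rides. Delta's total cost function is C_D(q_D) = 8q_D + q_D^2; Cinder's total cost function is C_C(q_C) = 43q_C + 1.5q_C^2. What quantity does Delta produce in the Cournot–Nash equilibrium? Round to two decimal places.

24.79

Delta's profit: π_D = (117 - Q)q_D - (8q_D + q_D²). Setting ∂π_D/∂q_D = 0: 109 - 4q_D - (q_C) = 0.
Cinder's first-order condition: 74 - 5q_C - (q_D) = 0.
Rearranging gives the reaction functions q_D = (109 - q_C)/4 and q_C = (74 - q_D)/5.
Solving the pair: q_D = 471/19, q_C = 187/19.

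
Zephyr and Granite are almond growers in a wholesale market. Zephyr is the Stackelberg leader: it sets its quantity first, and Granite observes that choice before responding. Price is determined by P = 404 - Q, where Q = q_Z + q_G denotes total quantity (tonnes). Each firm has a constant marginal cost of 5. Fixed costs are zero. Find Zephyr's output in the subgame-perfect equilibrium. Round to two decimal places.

Solve by backward induction. Given q_Z, the follower Granite maximises π_G = (404 - q_Z - q_G)q_G - 5q_G.
∂π_G/∂q_G = 399 - q_Z - 2q_G = 0 gives the reaction function q_G = (399 - q_Z)/2.
The leader anticipates this reaction. Substituting into P = 404 - Q gives P = 409/2 - (1/2)q_Z, so π_Z = (409/2 - (1/2)q_Z)q_Z - 5q_Z.
Maximising: ∂π_Z/∂q_Z = 399/2 - q_Z = 0, giving q_Z = 399/2.
Then q_G = (399 - 399/2)/2 = 399/4.

199.50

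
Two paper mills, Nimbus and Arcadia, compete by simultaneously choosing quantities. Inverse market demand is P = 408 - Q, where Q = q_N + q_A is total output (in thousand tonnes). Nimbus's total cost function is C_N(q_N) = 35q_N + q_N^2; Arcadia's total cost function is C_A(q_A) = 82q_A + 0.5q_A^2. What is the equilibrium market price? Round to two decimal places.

Nimbus's profit: π_N = (408 - Q)q_N - (35q_N + q_N²). Setting ∂π_N/∂q_N = 0: 373 - 4q_N - (q_A) = 0.
Arcadia's profit: π_A = (408 - Q)q_A - (82q_A + (1/2)q_A²). Setting ∂π_A/∂q_A = 0: 326 - 3q_A - (q_N) = 0.
Best responses: q_N = (373 - q_A)/4, q_A = (326 - q_N)/3.
Solving the pair: q_N = 793/11, q_A = 931/11.
Total output Q = 1724/11, so price P = 408 - 1724/11 = 251.2727.

251.27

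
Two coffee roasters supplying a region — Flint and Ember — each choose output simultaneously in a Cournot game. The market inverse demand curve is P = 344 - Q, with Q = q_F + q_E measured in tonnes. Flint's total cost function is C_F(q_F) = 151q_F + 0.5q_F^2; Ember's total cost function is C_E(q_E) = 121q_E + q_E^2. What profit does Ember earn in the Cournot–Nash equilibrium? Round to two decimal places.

3745.06

Flint's profit: π_F = (344 - Q)q_F - (151q_F + (1/2)q_F²). Setting ∂π_F/∂q_F = 0: 193 - 3q_F - (q_E) = 0.
Ember's first-order condition: 223 - 4q_E - (q_F) = 0.
Best responses: q_F = (193 - q_E)/3, q_E = (223 - q_F)/4.
Solving the pair: q_F = 549/11, q_E = 476/11.
Price P = 344 - 1025/11 = 250.8182.
Ember's profit: 250.8182·(476/11) - 121·(476/11) - (476/11)² = 3745.0579.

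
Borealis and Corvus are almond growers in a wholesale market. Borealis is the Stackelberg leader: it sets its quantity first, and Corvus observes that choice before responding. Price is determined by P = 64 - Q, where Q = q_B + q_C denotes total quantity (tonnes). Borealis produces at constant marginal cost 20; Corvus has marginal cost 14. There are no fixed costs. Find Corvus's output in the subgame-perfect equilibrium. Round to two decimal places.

The follower Corvus best-responds to any q_B: π_C = (64 - Q)q_C - 14q_C.
∂π_C/∂q_C = 50 - q_B - 2q_C = 0 gives the reaction function q_C = (50 - q_B)/2.
The leader anticipates this reaction. Substituting into P = 64 - Q gives P = 39 - (1/2)q_B, so π_B = (39 - (1/2)q_B)q_B - 20q_B.
Maximising: ∂π_B/∂q_B = 19 - q_B = 0, giving q_B = 19.
Then q_C = (50 - 19)/2 = 31/2.

15.50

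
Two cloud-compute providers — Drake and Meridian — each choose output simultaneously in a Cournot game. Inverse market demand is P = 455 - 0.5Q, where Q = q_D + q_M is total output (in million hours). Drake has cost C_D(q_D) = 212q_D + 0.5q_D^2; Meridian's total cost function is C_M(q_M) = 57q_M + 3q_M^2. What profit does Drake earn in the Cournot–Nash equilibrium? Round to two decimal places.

Drake's profit: π_D = (455 - 0.5Q)q_D - (212q_D + (1/2)q_D²). Setting ∂π_D/∂q_D = 0: 243 - 2q_D - (1/2)(q_M) = 0.
Meridian's profit: π_M = (455 - 0.5Q)q_M - (57q_M + 3q_M²). Setting ∂π_M/∂q_M = 0: 398 - 7q_M - (1/2)(q_D) = 0.
So q_D = (243 - (1/2)q_M)/2 and q_M = (398 - (1/2)q_D)/7.
Substituting one into the other gives q_D = 109.2364 and q_M = 49.0545.
Price P = 455 - (1/2)·158.2909 = 375.8545.
Drake's profit: 375.8545·109.2364 - 212·109.2364 - (1/2)·109.2364² = 11932.5831.

11932.58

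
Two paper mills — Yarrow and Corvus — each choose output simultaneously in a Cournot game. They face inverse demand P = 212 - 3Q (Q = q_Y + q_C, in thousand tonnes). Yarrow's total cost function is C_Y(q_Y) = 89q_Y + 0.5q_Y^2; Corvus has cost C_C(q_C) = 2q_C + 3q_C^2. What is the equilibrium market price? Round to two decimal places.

Yarrow's profit: π_Y = (212 - 3Q)q_Y - (89q_Y + (1/2)q_Y²). Setting ∂π_Y/∂q_Y = 0: 123 - 7q_Y - 3(q_C) = 0.
Corvus's profit: π_C = (212 - 3Q)q_C - (2q_C + 3q_C²). Setting ∂π_C/∂q_C = 0: 210 - 12q_C - 3(q_Y) = 0.
So q_Y = (123 - 3q_C)/7 and q_C = (210 - 3q_Y)/12.
Solving the pair: q_Y = 282/25, q_C = 367/25.
Total output Q = 649/25, so price P = 212 - 3·(649/25) = 134.1200.

134.12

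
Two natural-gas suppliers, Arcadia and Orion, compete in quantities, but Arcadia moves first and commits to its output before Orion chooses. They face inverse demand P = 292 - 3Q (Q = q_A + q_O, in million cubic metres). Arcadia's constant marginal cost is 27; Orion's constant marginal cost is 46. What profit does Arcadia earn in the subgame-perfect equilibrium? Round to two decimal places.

3360.67

Solve by backward induction. Given q_A, the follower Orion maximises π_O = (292 - 3q_A - 3q_O)q_O - 46q_O.
Setting the follower's marginal profit to zero, 246 - 3q_A - 6q_O = 0, i.e. q_O = (246 - 3q_A)/6.
Arcadia substitutes q_O(q_A) into its own profit: π_A = q_A(292 - 3q_A - (246 - 3q_A)/2) - 27q_A = (169 - (3/2)q_A)q_A - 27q_A.
Leader FOC: 142 - 3q_A = 0, so q_A = 142/3.
Then q_O = (246 - 3·(142/3))/6 = 52/3.
Price P = 292 - 3·(194/3) = 98.
Arcadia's profit: (98 - 27)·(142/3) = 3360.6667.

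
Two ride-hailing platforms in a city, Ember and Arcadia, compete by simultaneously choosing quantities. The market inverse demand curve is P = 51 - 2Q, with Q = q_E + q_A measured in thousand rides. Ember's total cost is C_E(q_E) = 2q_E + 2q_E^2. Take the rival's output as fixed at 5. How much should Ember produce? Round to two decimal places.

4.88

With the rival's output fixed at 5, Ember's profit is π_E = (51 - 2·5 - 2q_E)q_E - (2q_E + 2q_E²) = (41 - 2q_E)q_E - (2q_E + 2q_E²).
∂π_E/∂q_E = 39 - 8q_E = 0, so q_E = 39/8.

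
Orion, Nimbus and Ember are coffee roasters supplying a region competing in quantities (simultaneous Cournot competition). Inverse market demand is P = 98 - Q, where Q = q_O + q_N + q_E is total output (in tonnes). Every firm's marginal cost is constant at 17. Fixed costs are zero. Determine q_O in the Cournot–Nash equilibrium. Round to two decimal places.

20.25

A representative firm's profit is π_i = q_i(98 - Q) - 17q_i.
First-order condition (treating rivals' output as given): 81 - 2q_i - Σ_{j≠i} q_j = 0.
With identical firms every q_j equals q_i, so Σ_{j≠i} q_j = 2q_i and 81 = 4q_i, giving q_i = 81/4.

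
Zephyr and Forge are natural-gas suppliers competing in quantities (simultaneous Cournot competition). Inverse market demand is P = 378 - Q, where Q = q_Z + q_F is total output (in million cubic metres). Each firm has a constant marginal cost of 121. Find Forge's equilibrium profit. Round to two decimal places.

A representative firm's profit is π_i = q_i(378 - Q) - 121q_i.
First-order condition (treating rivals' output as given): 257 - 2q_i - q_j = 0.
By symmetry each firm produces the same amount; substituting q_j = q_i yields q_i = 257/3.
Price P = 378 - 514/3 = 620/3.
Forge's profit: (620/3 - 121)·(257/3) = 7338.7778.

7338.78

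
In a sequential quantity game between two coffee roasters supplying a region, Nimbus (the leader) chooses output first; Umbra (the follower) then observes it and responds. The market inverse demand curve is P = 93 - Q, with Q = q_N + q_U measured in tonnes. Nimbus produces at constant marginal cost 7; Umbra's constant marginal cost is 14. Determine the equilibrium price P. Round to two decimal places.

Solve by backward induction. Given q_N, the follower Umbra maximises π_U = (93 - q_N - q_U)q_U - 14q_U.
∂π_U/∂q_U = 79 - q_N - 2q_U = 0 gives the reaction function q_U = (79 - q_N)/2.
The leader anticipates this reaction. Substituting into P = 93 - Q gives P = 107/2 - (1/2)q_N, so π_N = (107/2 - (1/2)q_N)q_N - 7q_N.
The leader's first-order condition 93/2 - q_N = 0 yields q_N = 93/2.
Then q_U = (79 - 93/2)/2 = 65/4.
Total output Q = 251/4, so price P = 93 - 251/4 = 121/4.

30.25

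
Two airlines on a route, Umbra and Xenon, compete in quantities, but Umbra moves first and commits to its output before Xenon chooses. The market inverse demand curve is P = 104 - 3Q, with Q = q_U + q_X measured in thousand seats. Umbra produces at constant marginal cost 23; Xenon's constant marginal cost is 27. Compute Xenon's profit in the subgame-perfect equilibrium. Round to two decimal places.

The follower Xenon best-responds to any q_U: π_X = (104 - 3Q)q_X - 27q_X.
Setting the follower's marginal profit to zero, 77 - 3q_U - 6q_X = 0, i.e. q_X = (77 - 3q_U)/6.
The leader anticipates this reaction. Substituting into P = 104 - 3Q gives P = 131/2 - (3/2)q_U, so π_U = (131/2 - (3/2)q_U)q_U - 23q_U.
Leader FOC: 85/2 - 3q_U = 0, so q_U = 85/6.
Then q_X = (77 - 3·(85/6))/6 = 23/4.
Price P = 104 - 3·(239/12) = 177/4.
Xenon's profit: (177/4 - 27)·(23/4) = 1587/16.

99.19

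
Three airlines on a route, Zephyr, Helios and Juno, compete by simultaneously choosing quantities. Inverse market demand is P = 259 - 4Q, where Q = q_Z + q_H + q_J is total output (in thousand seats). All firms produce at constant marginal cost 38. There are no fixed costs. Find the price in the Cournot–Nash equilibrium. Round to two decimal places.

A representative firm's profit is π_i = q_i(259 - 4Q) - 38q_i.
Setting ∂π_i/∂q_i = 0 with rivals' quantities fixed: 221 - 8q_i - 4·Σ_{j≠i} q_j = 0.
By symmetry each firm produces the same amount; substituting Σ_{j≠i} q_j = 2q_i yields q_i = 221/16.
Total output Q = 663/16, so price P = 259 - 4·(663/16) = 373/4.

93.25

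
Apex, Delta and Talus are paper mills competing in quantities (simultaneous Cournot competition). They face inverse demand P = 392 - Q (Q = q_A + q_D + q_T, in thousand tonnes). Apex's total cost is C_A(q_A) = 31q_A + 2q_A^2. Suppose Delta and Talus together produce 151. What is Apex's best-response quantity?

35

With rivals' combined output fixed at 151, Apex's profit is π_A = (392 - 151 - q_A)q_A - (31q_A + 2q_A²) = (241 - q_A)q_A - (31q_A + 2q_A²).
∂π_A/∂q_A = 210 - 6q_A = 0, so q_A = 35.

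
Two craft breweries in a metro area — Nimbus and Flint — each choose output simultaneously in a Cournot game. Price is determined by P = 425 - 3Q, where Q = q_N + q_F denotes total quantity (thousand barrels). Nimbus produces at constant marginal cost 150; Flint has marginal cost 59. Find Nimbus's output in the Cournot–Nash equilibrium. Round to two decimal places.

20.44

Nimbus's profit: π_N = (425 - 3Q)q_N - (150q_N). Setting ∂π_N/∂q_N = 0: 275 - 6q_N - 3(q_F) = 0.
Flint's profit: π_F = (425 - 3Q)q_F - (59q_F). Setting ∂π_F/∂q_F = 0: 366 - 6q_F - 3(q_N) = 0.
Best responses: q_N = (275 - 3q_F)/6, q_F = (366 - 3q_N)/6.
Substituting one into the other gives q_N = 184/9 and q_F = 457/9.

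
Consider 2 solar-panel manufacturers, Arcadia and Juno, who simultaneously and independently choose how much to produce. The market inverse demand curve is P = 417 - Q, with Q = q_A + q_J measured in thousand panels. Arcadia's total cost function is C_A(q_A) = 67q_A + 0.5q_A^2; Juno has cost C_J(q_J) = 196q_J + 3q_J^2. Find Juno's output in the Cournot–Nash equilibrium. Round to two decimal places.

Arcadia's profit: π_A = (417 - Q)q_A - (67q_A + (1/2)q_A²). Setting ∂π_A/∂q_A = 0: 350 - 3q_A - (q_J) = 0.
Juno's first-order condition: 221 - 8q_J - (q_A) = 0.
Best responses: q_A = (350 - q_J)/3, q_J = (221 - q_A)/8.
Substituting one into the other gives q_A = 112.1304 and q_J = 313/23.

13.61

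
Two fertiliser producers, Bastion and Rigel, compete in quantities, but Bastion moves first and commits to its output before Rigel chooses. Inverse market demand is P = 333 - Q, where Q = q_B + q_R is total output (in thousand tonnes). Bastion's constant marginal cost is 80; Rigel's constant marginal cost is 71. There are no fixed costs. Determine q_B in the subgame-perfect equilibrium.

122

The follower Rigel best-responds to any q_B: π_R = (333 - Q)q_R - 71q_R.
∂π_R/∂q_R = 262 - q_B - 2q_R = 0 gives the reaction function q_R = (262 - q_B)/2.
Bastion substitutes q_R(q_B) into its own profit: π_B = q_B(333 - q_B - (262 - q_B)/2) - 80q_B = (202 - (1/2)q_B)q_B - 80q_B.
Leader FOC: 122 - q_B = 0, so q_B = 122.
Then q_R = (262 - 122)/2 = 70.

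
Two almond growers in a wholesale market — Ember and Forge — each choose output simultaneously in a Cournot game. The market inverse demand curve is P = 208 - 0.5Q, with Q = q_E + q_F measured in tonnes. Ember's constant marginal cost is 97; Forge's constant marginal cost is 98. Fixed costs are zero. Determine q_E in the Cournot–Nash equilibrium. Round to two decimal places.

74.67

Ember's profit: π_E = (208 - 0.5Q)q_E - (97q_E). Setting ∂π_E/∂q_E = 0: 111 - q_E - (1/2)(q_F) = 0.
Forge's profit: π_F = (208 - 0.5Q)q_F - (98q_F). Setting ∂π_F/∂q_F = 0: 110 - q_F - (1/2)(q_E) = 0.
Best responses: q_E = (111 - (1/2)q_F), q_F = (110 - (1/2)q_E).
Solving the pair: q_E = 224/3, q_F = 218/3.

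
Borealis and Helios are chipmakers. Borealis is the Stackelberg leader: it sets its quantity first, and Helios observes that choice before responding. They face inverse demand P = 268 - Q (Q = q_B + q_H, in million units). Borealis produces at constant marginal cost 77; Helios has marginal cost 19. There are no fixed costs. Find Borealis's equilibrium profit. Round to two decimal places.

2211.13

Solve by backward induction. Given q_B, the follower Helios maximises π_H = (268 - q_B - q_H)q_H - 19q_H.
Follower FOC: 249 - q_B - 2q_H = 0, so q_H(q_B) = (249 - q_B)/2.
Borealis substitutes q_H(q_B) into its own profit: π_B = q_B(268 - q_B - (249 - q_B)/2) - 77q_B = (287/2 - (1/2)q_B)q_B - 77q_B.
Leader FOC: 133/2 - q_B = 0, so q_B = 133/2.
Then q_H = (249 - 133/2)/2 = 365/4.
Price P = 268 - 631/4 = 441/4.
Borealis's profit: (441/4 - 77)·(133/2) = 2211.1250.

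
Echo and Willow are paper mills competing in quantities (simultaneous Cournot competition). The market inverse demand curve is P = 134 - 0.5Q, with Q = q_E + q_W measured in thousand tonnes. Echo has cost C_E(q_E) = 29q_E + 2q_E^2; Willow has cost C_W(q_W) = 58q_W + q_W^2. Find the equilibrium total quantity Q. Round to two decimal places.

40.98

Echo's profit: π_E = (134 - 0.5Q)q_E - (29q_E + 2q_E²). Setting ∂π_E/∂q_E = 0: 105 - 5q_E - (1/2)(q_W) = 0.
Willow's profit: π_W = (134 - 0.5Q)q_W - (58q_W + q_W²). Setting ∂π_W/∂q_W = 0: 76 - 3q_W - (1/2)(q_E) = 0.
Best responses: q_E = (105 - (1/2)q_W)/5, q_W = (76 - (1/2)q_E)/3.
Substituting one into the other gives q_E = 1108/59 and q_W = 1310/59.
Total output Q = 1108/59 + 1310/59 = 40.9831.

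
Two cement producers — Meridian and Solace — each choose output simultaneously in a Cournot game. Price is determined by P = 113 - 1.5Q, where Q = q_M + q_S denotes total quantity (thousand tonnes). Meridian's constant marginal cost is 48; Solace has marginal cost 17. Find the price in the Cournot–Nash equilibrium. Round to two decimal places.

59.33

Meridian's profit: π_M = (113 - 1.5Q)q_M - (48q_M). Setting ∂π_M/∂q_M = 0: 65 - 3q_M - (3/2)(q_S) = 0.
Solace's profit: π_S = (113 - 1.5Q)q_S - (17q_S). Setting ∂π_S/∂q_S = 0: 96 - 3q_S - (3/2)(q_M) = 0.
Rearranging gives the reaction functions q_M = (65 - (3/2)q_S)/3 and q_S = (96 - (3/2)q_M)/3.
Substituting one into the other gives q_M = 68/9 and q_S = 254/9.
Total output Q = 322/9, so price P = 113 - (3/2)·(322/9) = 178/3.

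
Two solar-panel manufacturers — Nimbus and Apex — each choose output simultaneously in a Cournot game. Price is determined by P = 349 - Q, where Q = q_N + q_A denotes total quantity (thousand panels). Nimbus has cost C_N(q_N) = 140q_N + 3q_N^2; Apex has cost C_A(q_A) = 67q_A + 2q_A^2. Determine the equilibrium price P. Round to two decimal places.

284.77

Nimbus's profit: π_N = (349 - Q)q_N - (140q_N + 3q_N²). Setting ∂π_N/∂q_N = 0: 209 - 8q_N - (q_A) = 0.
Apex's first-order condition: 282 - 6q_A - (q_N) = 0.
Best responses: q_N = (209 - q_A)/8, q_A = (282 - q_N)/6.
Solving the pair: q_N = 972/47, q_A = 43.5532.
Total output Q = 64.2340, so price P = 349 - 64.2340 = 284.7660.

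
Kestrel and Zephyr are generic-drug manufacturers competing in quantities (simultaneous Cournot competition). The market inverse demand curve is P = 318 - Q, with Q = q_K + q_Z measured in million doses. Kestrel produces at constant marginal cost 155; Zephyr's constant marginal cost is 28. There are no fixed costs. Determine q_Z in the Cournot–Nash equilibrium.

139

Kestrel's profit: π_K = (318 - Q)q_K - (155q_K). Setting ∂π_K/∂q_K = 0: 163 - 2q_K - (q_Z) = 0.
Zephyr's profit: π_Z = (318 - Q)q_Z - (28q_Z). Setting ∂π_Z/∂q_Z = 0: 290 - 2q_Z - (q_K) = 0.
Best responses: q_K = (163 - q_Z)/2, q_Z = (290 - q_K)/2.
Substituting one into the other gives q_K = 12 and q_Z = 139.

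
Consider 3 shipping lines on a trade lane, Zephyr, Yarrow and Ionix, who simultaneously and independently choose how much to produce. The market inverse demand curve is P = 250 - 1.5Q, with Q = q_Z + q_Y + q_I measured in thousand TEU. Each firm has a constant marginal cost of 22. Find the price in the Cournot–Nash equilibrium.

79

Each firm earns π_i = (250 - 1.5Q)q_i - 22q_i.
First-order condition (treating rivals' output as given): 228 - 3q_i - (3/2)·Σ_{j≠i} q_j = 0.
By symmetry each firm produces the same amount; substituting Σ_{j≠i} q_j = 2q_i yields q_i = 228/6 = 38.
Total output Q = 114, so price P = 250 - (3/2)·114 = 79.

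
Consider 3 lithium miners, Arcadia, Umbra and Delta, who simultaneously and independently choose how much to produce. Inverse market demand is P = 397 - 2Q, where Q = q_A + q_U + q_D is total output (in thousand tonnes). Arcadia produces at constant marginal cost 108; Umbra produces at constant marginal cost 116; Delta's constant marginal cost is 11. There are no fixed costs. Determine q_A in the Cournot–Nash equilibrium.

Arcadia's profit: π_A = (397 - 2Q)q_A - (108q_A). Setting ∂π_A/∂q_A = 0: 289 - 4q_A - 2(q_U + q_D) = 0.
Umbra's first-order condition: 281 - 4q_U - 2(q_A + q_D) = 0.
Delta's profit: π_D = (397 - 2Q)q_D - (11q_D). Setting ∂π_D/∂q_D = 0: 386 - 4q_D - 2(q_A + q_U) = 0.
Adding the 3 first-order conditions: 956 − 8Q = 0, so Q = 239/2.
Back-substituting: q_A = (289 − 239)/2 = 25, q_U = (281 − 239)/2 = 21, q_D = (386 − 239)/2 = 147/2.

25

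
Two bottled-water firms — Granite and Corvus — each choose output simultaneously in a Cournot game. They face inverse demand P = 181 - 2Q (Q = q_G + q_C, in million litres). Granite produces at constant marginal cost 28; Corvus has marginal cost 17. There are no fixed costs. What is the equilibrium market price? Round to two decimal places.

75.33

Granite's profit: π_G = (181 - 2Q)q_G - (28q_G). Setting ∂π_G/∂q_G = 0: 153 - 4q_G - 2(q_C) = 0.
Corvus's profit: π_C = (181 - 2Q)q_C - (17q_C). Setting ∂π_C/∂q_C = 0: 164 - 4q_C - 2(q_G) = 0.
Rearranging gives the reaction functions q_G = (153 - 2q_C)/4 and q_C = (164 - 2q_G)/4.
Substituting one into the other gives q_G = 71/3 and q_C = 175/6.
Total output Q = 317/6, so price P = 181 - 2·(317/6) = 226/3.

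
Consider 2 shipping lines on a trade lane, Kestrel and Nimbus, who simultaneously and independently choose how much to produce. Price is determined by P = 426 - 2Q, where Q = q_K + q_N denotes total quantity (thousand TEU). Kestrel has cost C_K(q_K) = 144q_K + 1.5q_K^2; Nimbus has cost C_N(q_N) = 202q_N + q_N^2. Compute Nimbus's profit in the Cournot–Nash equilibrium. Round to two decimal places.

Kestrel's profit: π_K = (426 - 2Q)q_K - (144q_K + (3/2)q_K²). Setting ∂π_K/∂q_K = 0: 282 - 7q_K - 2(q_N) = 0.
Nimbus's profit: π_N = (426 - 2Q)q_N - (202q_N + q_N²). Setting ∂π_N/∂q_N = 0: 224 - 6q_N - 2(q_K) = 0.
So q_K = (282 - 2q_N)/7 and q_N = (224 - 2q_K)/6.
Solving the pair: q_K = 622/19, q_N = 502/19.
Price P = 426 - 2·(1124/19) = 307.6842.
Nimbus's profit: 307.6842·(502/19) - 202·(502/19) - (502/19)² = 2094.2161.

2094.22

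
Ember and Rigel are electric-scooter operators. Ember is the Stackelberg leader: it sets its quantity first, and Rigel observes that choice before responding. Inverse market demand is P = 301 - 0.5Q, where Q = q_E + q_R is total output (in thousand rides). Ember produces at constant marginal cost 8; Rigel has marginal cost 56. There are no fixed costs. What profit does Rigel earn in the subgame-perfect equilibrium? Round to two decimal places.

2775.13

The follower Rigel best-responds to any q_E: π_R = (301 - 0.5Q)q_R - 56q_R.
Setting the follower's marginal profit to zero, 245 - (1/2)q_E - q_R = 0, i.e. q_R = (245 - (1/2)q_E).
Ember substitutes q_R(q_E) into its own profit: π_E = q_E(301 - (1/2)q_E - (245 - (1/2)q_E)/2) - 8q_E = (357/2 - (1/4)q_E)q_E - 8q_E.
The leader's first-order condition 341/2 - (1/2)q_E = 0 yields q_E = 341.
Then q_R = (245 - (1/2)·341) = 149/2.
Price P = 301 - (1/2)·(831/2) = 373/4.
Rigel's profit: (373/4 - 56)·(149/2) = 2775.1250.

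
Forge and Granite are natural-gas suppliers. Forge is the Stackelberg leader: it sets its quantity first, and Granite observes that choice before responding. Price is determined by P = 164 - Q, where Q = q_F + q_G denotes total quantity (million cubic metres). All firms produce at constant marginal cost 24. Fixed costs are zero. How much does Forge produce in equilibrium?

70

The follower Granite best-responds to any q_F: π_G = (164 - Q)q_G - 24q_G.
Setting the follower's marginal profit to zero, 140 - q_F - 2q_G = 0, i.e. q_G = (140 - q_F)/2.
The leader anticipates this reaction. Substituting into P = 164 - Q gives P = 94 - (1/2)q_F, so π_F = (94 - (1/2)q_F)q_F - 24q_F.
Leader FOC: 70 - q_F = 0, so q_F = 70.
Then q_G = (140 - 70)/2 = 35.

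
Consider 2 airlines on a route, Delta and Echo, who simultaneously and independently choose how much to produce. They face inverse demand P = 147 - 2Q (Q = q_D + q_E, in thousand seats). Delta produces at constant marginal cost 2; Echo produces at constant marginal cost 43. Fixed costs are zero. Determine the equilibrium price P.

Delta's profit: π_D = (147 - 2Q)q_D - (2q_D). Setting ∂π_D/∂q_D = 0: 145 - 4q_D - 2(q_E) = 0.
Echo's first-order condition: 104 - 4q_E - 2(q_D) = 0.
Best responses: q_D = (145 - 2q_E)/4, q_E = (104 - 2q_D)/4.
Solving the pair: q_D = 31, q_E = 21/2.
Total output Q = 83/2, so price P = 147 - 2·(83/2) = 64.

64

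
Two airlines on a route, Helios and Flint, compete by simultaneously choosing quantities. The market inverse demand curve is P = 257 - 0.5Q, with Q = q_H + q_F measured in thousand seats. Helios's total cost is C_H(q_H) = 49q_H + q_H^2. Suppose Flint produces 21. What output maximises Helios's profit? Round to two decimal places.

65.83

With the rival's output fixed at 21, Helios's profit is π_H = (257 - (1/2)·21 - (1/2)q_H)q_H - (49q_H + q_H²) = (493/2 - (1/2)q_H)q_H - (49q_H + q_H²).
∂π_H/∂q_H = 395/2 - 3q_H = 0, so q_H = 395/6.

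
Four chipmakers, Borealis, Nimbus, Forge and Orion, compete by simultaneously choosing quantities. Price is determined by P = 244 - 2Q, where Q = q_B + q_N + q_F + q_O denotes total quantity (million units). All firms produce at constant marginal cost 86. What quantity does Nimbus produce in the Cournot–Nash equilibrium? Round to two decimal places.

15.80

A representative firm's profit is π_i = q_i(244 - 2Q) - 86q_i.
First-order condition (treating rivals' output as given): 158 - 4q_i - 2·Σ_{j≠i} q_j = 0.
By symmetry each firm produces the same amount; substituting Σ_{j≠i} q_j = 3q_i yields q_i = 158/10 = 79/5.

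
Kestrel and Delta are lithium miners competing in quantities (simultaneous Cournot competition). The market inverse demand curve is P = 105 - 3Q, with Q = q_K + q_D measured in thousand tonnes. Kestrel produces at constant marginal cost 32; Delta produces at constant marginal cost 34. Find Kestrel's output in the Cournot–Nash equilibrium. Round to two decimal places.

Kestrel's profit: π_K = (105 - 3Q)q_K - (32q_K). Setting ∂π_K/∂q_K = 0: 73 - 6q_K - 3(q_D) = 0.
Delta's profit: π_D = (105 - 3Q)q_D - (34q_D). Setting ∂π_D/∂q_D = 0: 71 - 6q_D - 3(q_K) = 0.
So q_K = (73 - 3q_D)/6 and q_D = (71 - 3q_K)/6.
Solving the pair: q_K = 25/3, q_D = 23/3.

8.33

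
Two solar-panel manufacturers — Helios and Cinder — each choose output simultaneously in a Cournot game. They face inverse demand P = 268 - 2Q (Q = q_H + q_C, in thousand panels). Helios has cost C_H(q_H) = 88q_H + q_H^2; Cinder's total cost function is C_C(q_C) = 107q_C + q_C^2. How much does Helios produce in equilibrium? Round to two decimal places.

Helios's profit: π_H = (268 - 2Q)q_H - (88q_H + q_H²). Setting ∂π_H/∂q_H = 0: 180 - 6q_H - 2(q_C) = 0.
Cinder's profit: π_C = (268 - 2Q)q_C - (107q_C + q_C²). Setting ∂π_C/∂q_C = 0: 161 - 6q_C - 2(q_H) = 0.
So q_H = (180 - 2q_C)/6 and q_C = (161 - 2q_H)/6.
Solving the pair: q_H = 379/16, q_C = 303/16.

23.69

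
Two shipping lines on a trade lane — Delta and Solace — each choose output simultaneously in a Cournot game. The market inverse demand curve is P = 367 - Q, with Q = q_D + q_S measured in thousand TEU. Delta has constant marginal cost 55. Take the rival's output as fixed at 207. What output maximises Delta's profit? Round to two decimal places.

52.50

With the rival's output fixed at 207, Delta's profit is π_D = (367 - 207 - q_D)q_D - (55q_D) = (160 - q_D)q_D - (55q_D).
∂π_D/∂q_D = 105 - 2q_D = 0, so q_D = 105/2.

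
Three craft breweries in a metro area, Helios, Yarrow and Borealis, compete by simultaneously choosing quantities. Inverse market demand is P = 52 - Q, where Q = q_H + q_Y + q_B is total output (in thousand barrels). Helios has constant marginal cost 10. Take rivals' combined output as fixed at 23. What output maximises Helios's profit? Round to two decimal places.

9.50

With rivals' combined output fixed at 23, Helios's profit is π_H = (52 - 23 - q_H)q_H - (10q_H) = (29 - q_H)q_H - (10q_H).
∂π_H/∂q_H = 19 - 2q_H = 0, so q_H = 19/2.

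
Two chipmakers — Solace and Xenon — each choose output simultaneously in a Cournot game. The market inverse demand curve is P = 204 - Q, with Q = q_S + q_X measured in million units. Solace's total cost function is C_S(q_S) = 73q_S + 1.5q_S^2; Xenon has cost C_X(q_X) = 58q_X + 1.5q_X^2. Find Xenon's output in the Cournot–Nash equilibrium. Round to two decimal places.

Solace's profit: π_S = (204 - Q)q_S - (73q_S + (3/2)q_S²). Setting ∂π_S/∂q_S = 0: 131 - 5q_S - (q_X) = 0.
Xenon's first-order condition: 146 - 5q_X - (q_S) = 0.
Best responses: q_S = (131 - q_X)/5, q_X = (146 - q_S)/5.
Solving the pair: q_S = 509/24, q_X = 599/24.

24.96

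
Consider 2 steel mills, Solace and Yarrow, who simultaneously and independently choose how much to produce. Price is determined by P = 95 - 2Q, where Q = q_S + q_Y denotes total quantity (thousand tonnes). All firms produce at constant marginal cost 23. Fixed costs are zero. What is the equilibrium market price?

A representative firm's profit is π_i = q_i(95 - 2Q) - 23q_i.
First-order condition (treating rivals' output as given): 72 - 4q_i - 2q_j = 0.
By symmetry each firm produces the same amount; substituting q_j = q_i yields q_i = 72/6 = 12.
Total output Q = 24, so price P = 95 - 2·24 = 47.

47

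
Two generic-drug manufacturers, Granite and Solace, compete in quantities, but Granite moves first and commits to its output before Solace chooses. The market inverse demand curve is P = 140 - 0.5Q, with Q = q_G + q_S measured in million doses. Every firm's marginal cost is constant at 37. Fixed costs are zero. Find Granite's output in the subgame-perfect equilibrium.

103

Solve by backward induction. Given q_G, the follower Solace maximises π_S = (140 - (1/2)q_G - (1/2)q_S)q_S - 37q_S.
Follower FOC: 103 - (1/2)q_G - q_S = 0, so q_S(q_G) = (103 - (1/2)q_G).
The leader anticipates this reaction. Substituting into P = 140 - 0.5Q gives P = 177/2 - (1/4)q_G, so π_G = (177/2 - (1/4)q_G)q_G - 37q_G.
Maximising: ∂π_G/∂q_G = 103/2 - (1/2)q_G = 0, giving q_G = 103.
Then q_S = (103 - (1/2)·103) = 103/2.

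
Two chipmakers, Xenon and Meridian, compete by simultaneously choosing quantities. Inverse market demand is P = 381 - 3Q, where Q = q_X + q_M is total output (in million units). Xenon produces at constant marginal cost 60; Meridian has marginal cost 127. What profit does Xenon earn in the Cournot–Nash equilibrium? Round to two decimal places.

Xenon's profit: π_X = (381 - 3Q)q_X - (60q_X). Setting ∂π_X/∂q_X = 0: 321 - 6q_X - 3(q_M) = 0.
Meridian's first-order condition: 254 - 6q_M - 3(q_X) = 0.
Rearranging gives the reaction functions q_X = (321 - 3q_M)/6 and q_M = (254 - 3q_X)/6.
Solving the pair: q_X = 388/9, q_M = 187/9.
Price P = 381 - 3·(575/9) = 568/3.
Xenon's profit: (568/3 - 60)·(388/9) = 5575.7037.

5575.70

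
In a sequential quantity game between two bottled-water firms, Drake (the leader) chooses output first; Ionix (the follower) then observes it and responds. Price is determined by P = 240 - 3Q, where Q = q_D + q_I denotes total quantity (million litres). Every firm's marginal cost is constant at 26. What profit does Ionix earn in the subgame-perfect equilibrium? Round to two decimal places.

The follower Ionix best-responds to any q_D: π_I = (240 - 3Q)q_I - 26q_I.
Setting the follower's marginal profit to zero, 214 - 3q_D - 6q_I = 0, i.e. q_I = (214 - 3q_D)/6.
Drake substitutes q_I(q_D) into its own profit: π_D = q_D(240 - 3q_D - (214 - 3q_D)/2) - 26q_D = (133 - (3/2)q_D)q_D - 26q_D.
Leader FOC: 107 - 3q_D = 0, so q_D = 107/3.
Then q_I = (214 - 3·(107/3))/6 = 107/6.
Price P = 240 - 3·(107/2) = 159/2.
Ionix's profit: (159/2 - 26)·(107/6) = 954.0833.

954.08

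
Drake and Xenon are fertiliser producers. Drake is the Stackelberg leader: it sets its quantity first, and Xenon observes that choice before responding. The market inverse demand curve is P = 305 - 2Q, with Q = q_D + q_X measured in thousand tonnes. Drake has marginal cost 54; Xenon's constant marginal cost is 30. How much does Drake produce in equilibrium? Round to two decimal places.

The follower Xenon best-responds to any q_D: π_X = (305 - 2Q)q_X - 30q_X.
Setting the follower's marginal profit to zero, 275 - 2q_D - 4q_X = 0, i.e. q_X = (275 - 2q_D)/4.
Drake substitutes q_X(q_D) into its own profit: π_D = q_D(305 - 2q_D - (275 - 2q_D)/2) - 54q_D = (335/2 - q_D)q_D - 54q_D.
Maximising: ∂π_D/∂q_D = 227/2 - 2q_D = 0, giving q_D = 227/4.
Then q_X = (275 - 2·(227/4))/4 = 323/8.

56.75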